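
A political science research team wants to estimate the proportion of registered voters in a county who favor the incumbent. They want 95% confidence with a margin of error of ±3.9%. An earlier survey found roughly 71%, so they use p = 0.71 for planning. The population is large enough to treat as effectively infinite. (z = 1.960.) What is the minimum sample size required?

With p = 0.71, p(1−p) = 0.2059.
n = z²·p(1−p)/E² = 1.960² × 0.2059 / 0.039² = 3.8416 × 0.2059 / 0.001521 ≈ 520.04.
Rounding up gives n = 521.

521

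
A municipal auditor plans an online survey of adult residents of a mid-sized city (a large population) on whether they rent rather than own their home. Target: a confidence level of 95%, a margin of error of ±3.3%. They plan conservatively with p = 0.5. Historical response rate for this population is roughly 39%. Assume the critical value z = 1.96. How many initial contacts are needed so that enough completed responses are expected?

Completed interviews needed: n₀ = 1.96² × 0.2500 / 0.033² ≈ 881.91 → 882.
At a 39% response rate, contacts needed = 882 / 0.39 ≈ 2261.54 → 2262.

2262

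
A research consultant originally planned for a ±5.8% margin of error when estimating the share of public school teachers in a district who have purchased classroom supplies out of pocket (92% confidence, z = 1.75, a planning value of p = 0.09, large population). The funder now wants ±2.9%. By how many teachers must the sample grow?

224

At ±5.8%: n = 1.75² × 0.0819 / 0.058² ≈ 74.56 → 75.
At ±2.9%: n = 1.75² × 0.0819 / 0.029² ≈ 298.24 → 299.
Additional respondents: 299 − 75 = 224.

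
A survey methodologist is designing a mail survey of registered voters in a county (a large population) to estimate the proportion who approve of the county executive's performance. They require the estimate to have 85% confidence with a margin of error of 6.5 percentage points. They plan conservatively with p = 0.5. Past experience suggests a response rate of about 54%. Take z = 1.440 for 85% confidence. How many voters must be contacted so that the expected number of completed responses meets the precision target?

228

Completed interviews needed: n₀ = 1.440² × 0.2500 / 0.065² ≈ 122.70 → 123.
At a 54% response rate, contacts needed = 123 / 0.54 ≈ 227.78 → 228.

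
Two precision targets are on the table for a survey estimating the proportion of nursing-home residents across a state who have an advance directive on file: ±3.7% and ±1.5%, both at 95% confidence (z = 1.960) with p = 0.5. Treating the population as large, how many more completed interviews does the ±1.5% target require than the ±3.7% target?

3567

At ±3.7%: n = 1.960² × 0.2500 / 0.037² ≈ 701.53 → 702.
At ±1.5%: n = 1.960² × 0.2500 / 0.015² ≈ 4268.44 → 4269.
Additional respondents: 4269 − 702 = 3567.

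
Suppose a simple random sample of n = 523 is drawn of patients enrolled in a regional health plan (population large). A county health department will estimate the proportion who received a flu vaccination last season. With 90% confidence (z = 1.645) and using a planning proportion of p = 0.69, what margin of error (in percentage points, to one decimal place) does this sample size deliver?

SE(p̂) = √[p(1−p)/n] = √[0.2139/523] = 0.02022.
E = z × SE = 1.645 × 0.02022 = 0.03327, or 3.3 percentage points.

3.3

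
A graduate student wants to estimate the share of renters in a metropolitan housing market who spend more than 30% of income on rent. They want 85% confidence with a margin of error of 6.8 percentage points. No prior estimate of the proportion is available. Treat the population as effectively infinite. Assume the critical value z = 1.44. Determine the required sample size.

113

With no prior estimate, use p = 0.5, giving p(1−p) = 0.25.
n = z²·p(1−p)/E² = 1.44² × 0.2500 / 0.068² = 2.0736 × 0.2500 / 0.004624 ≈ 112.11.
Rounding up gives n = 113.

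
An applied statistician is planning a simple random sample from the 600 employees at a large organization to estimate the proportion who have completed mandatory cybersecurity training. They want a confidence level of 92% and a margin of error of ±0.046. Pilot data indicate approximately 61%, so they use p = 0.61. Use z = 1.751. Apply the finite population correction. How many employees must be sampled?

220

Unadjusted: n₀ = 1.751² × 0.61 × 0.39 / 0.046² ≈ 344.71, so n₀ = 345.
Finite population correction with N = 600: n = n₀ / (1 + (n₀−1)/N) = 345 / (1 + 344/600) = 345 / 1.5733 ≈ 219.28.
Rounding up, n = 220.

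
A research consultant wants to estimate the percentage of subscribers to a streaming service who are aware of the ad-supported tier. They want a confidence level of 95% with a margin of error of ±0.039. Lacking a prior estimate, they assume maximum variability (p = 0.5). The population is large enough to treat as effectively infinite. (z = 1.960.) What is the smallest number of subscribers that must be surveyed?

With p = 0.5, p(1−p) = 0.25.
n = z²·p(1−p)/E² = 1.960² × 0.2500 / 0.039² = 3.8416 × 0.2500 / 0.001521 ≈ 631.43.
Rounding up gives n = 632.

632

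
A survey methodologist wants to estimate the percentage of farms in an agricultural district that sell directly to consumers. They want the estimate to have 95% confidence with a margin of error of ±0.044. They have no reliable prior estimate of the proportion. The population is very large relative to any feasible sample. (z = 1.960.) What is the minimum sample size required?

With no prior estimate, use p = 0.5, giving p(1−p) = 0.25.
n = z²·p(1−p)/E² = 1.960² × 0.2500 / 0.044² = 3.8416 × 0.2500 / 0.001936 ≈ 496.07.
Rounding up gives n = 497.

497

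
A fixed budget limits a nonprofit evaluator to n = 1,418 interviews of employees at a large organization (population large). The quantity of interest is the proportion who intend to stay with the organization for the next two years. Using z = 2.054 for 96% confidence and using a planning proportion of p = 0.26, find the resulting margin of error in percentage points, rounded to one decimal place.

2.4

SE(p̂) = √[p(1−p)/n] = √[0.1924/1418] = 0.01165.
E = z × SE = 2.054 × 0.01165 = 0.02393, or 2.4 percentage points.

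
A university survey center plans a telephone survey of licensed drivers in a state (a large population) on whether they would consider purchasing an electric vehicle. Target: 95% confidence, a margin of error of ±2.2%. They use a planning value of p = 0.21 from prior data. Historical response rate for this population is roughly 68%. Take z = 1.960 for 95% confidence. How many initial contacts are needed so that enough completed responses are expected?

Completed interviews needed: n₀ = 1.960² × 0.1659 / 0.022² ≈ 1316.78 → 1317.
At a 68% response rate, contacts needed = 1317 / 0.68 ≈ 1936.76 → 1937.

1937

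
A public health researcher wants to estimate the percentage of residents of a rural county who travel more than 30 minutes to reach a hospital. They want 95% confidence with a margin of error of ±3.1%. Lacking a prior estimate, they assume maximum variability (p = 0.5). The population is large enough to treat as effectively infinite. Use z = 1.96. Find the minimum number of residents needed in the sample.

With p = 0.5, p(1−p) = 0.25.
n = z²·p(1−p)/E² = 1.96² × 0.2500 / 0.031² = 3.8416 × 0.2500 / 0.000961 ≈ 999.38.
Rounding up gives n = 1000.

1000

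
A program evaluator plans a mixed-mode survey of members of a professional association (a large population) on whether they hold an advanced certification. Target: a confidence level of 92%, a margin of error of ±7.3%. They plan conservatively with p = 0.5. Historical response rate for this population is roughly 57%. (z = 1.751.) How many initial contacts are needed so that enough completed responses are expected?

Completed interviews needed: n₀ = 1.751² × 0.2500 / 0.073² ≈ 143.84 → 144.
At a 57% response rate, contacts needed = 144 / 0.57 ≈ 252.63 → 253.

253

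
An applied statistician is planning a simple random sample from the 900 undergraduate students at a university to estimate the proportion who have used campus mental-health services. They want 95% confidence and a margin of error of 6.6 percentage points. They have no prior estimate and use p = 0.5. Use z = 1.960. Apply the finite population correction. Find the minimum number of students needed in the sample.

Unadjusted: n₀ = 1.960² × 0.50 × 0.50 / 0.066² ≈ 220.48, so n₀ = 221.
Finite population correction with N = 900: n = n₀ / (1 + (n₀−1)/N) = 221 / (1 + 220/900) = 221 / 1.2444 ≈ 177.59.
Rounding up, n = 178.

178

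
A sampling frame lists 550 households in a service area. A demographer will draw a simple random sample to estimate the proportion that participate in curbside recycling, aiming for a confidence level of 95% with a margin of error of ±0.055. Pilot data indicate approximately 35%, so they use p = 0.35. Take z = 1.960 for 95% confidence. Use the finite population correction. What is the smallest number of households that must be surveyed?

Unadjusted: n₀ = 1.960² × 0.35 × 0.65 / 0.055² ≈ 288.91, so n₀ = 289.
Finite population correction with N = 550: n = n₀ / (1 + (n₀−1)/N) = 289 / (1 + 288/550) = 289 / 1.5236 ≈ 189.68.
Rounding up, n = 190.

190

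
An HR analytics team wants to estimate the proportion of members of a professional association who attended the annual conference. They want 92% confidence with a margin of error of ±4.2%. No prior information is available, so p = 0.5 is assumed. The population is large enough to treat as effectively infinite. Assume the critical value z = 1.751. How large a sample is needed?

435

With p = 0.5, p(1−p) = 0.25.
n = z²·p(1−p)/E² = 1.751² × 0.2500 / 0.042² = 3.0660 × 0.2500 / 0.001764 ≈ 434.52.
Rounding up gives n = 435.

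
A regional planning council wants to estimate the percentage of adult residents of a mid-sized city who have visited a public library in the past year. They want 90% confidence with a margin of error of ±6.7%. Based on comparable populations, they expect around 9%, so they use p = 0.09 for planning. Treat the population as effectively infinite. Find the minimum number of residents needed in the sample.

50

For 90% confidence, z = 1.64.
With p = 0.09, p(1−p) = 0.0819.
n = z²·p(1−p)/E² = 1.64² × 0.0819 / 0.067² = 2.6896 × 0.0819 / 0.004489 ≈ 49.07.
Rounding up gives n = 50.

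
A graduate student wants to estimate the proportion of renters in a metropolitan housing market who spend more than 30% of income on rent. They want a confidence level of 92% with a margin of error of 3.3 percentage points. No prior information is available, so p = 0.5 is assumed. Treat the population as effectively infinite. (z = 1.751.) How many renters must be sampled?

704

With p = 0.5, p(1−p) = 0.25.
n = z²·p(1−p)/E² = 1.751² × 0.2500 / 0.033² = 3.0660 × 0.2500 / 0.001089 ≈ 703.86.
Rounding up gives n = 704.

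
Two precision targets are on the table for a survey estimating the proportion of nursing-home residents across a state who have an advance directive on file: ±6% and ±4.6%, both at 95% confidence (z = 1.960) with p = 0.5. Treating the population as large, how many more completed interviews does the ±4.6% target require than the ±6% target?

187

At ±6%: n = 1.960² × 0.2500 / 0.060² ≈ 266.78 → 267.
At ±4.6%: n = 1.960² × 0.2500 / 0.046² ≈ 453.88 → 454.
Additional respondents: 454 − 267 = 187.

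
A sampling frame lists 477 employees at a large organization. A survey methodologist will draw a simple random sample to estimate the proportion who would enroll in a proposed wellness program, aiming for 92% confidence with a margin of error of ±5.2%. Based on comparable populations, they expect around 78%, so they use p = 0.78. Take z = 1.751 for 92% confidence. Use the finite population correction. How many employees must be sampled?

139

Unadjusted: n₀ = 1.751² × 0.78 × 0.22 / 0.052² ≈ 194.57, so n₀ = 195.
Finite population correction with N = 477: n = n₀ / (1 + (n₀−1)/N) = 195 / (1 + 194/477) = 195 / 1.4067 ≈ 138.62.
Rounding up, n = 139.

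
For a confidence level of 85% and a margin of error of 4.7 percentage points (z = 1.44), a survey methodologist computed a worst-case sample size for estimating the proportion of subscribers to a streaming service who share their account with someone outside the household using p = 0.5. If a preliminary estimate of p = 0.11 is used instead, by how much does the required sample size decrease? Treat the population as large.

Conservative (p = 0.5): n = 1.44² × 0.25 / 0.047² ≈ 234.68 → 235.
Using p = 0.11: p(1−p) = 0.0979, so n = 1.44² × 0.0979 / 0.047² ≈ 91.90 → 92.
Reduction: 235 − 92 = 143.

143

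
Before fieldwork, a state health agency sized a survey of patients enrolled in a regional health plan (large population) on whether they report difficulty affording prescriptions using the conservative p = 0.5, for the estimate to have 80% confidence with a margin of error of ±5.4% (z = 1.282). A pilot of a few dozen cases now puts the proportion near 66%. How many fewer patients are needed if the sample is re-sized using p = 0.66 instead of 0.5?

Conservative (p = 0.5): n = 1.282² × 0.25 / 0.054² ≈ 140.91 → 141.
Using p = 0.66: p(1−p) = 0.2244, so n = 1.282² × 0.2244 / 0.054² ≈ 126.48 → 127.
Reduction: 141 − 127 = 14.

14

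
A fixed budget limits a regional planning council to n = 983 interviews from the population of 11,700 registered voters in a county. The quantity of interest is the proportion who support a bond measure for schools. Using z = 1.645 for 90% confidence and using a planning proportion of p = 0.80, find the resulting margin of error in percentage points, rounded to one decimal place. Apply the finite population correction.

2.0

Finite-population factor: (N−n)/(N−1) = (11700−983)/(11700−1) = 0.9161.
SE(p̂) = √[p(1−p)/n · (N−n)/(N−1)] = √[0.1600/983 × 0.9161] = 0.01221.
E = z × SE = 1.645 × 0.01221 = 0.02009 ≈ 2.0 percentage points.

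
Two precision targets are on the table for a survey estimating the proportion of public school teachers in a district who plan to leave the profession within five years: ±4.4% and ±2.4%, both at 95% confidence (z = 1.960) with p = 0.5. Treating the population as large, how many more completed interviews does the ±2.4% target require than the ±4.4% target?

At ±4.4%: n = 1.960² × 0.2500 / 0.044² ≈ 496.07 → 497.
At ±2.4%: n = 1.960² × 0.2500 / 0.024² ≈ 1667.36 → 1668.
Additional respondents: 1668 − 497 = 1171.

1171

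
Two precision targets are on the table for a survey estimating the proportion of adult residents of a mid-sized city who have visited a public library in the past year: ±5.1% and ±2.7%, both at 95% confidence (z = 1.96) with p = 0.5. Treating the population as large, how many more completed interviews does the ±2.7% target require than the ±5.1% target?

At ±5.1%: n = 1.96² × 0.2500 / 0.051² ≈ 369.24 → 370.
At ±2.7%: n = 1.96² × 0.2500 / 0.027² ≈ 1317.42 → 1318.
Additional respondents: 1318 − 370 = 948.

948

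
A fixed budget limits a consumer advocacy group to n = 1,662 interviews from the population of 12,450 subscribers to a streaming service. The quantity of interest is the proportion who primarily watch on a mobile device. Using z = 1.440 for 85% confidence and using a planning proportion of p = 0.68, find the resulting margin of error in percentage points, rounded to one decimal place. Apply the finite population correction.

1.5

Finite-population factor: (N−n)/(N−1) = (12450−1662)/(12450−1) = 0.8666.
SE(p̂) = √[p(1−p)/n · (N−n)/(N−1)] = √[0.2176/1662 × 0.8666] = 0.01065.
E = z × SE = 1.440 × 0.01065 = 0.01534 ≈ 1.5 percentage points.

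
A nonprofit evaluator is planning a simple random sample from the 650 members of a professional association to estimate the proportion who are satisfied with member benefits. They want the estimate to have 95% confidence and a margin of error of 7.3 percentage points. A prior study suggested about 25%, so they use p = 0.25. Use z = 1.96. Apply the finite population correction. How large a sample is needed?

Unadjusted: n₀ = 1.96² × 0.25 × 0.75 / 0.073² ≈ 135.17, so n₀ = 136.
Finite population correction with N = 650: n = n₀ / (1 + (n₀−1)/N) = 136 / (1 + 135/650) = 136 / 1.2077 ≈ 112.61.
Rounding up, n = 113.

113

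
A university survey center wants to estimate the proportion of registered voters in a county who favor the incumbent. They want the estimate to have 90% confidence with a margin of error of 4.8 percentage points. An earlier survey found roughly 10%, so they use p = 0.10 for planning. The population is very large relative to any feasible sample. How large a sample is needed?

106

For 90% confidence, z = 1.645.
With p = 0.10, p(1−p) = 0.0900.
n = z²·p(1−p)/E² = 1.645² × 0.0900 / 0.048² = 2.7060 × 0.0900 / 0.002304 ≈ 105.70.
Rounding up gives n = 106.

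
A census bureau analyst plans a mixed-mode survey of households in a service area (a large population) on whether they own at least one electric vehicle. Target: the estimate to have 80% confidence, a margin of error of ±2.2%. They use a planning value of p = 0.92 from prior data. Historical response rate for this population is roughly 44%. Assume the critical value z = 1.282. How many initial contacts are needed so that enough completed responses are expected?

569

Completed interviews needed: n₀ = 1.282² × 0.0736 / 0.022² ≈ 249.92 → 250.
At a 44% response rate, contacts needed = 250 / 0.44 ≈ 568.18 → 569.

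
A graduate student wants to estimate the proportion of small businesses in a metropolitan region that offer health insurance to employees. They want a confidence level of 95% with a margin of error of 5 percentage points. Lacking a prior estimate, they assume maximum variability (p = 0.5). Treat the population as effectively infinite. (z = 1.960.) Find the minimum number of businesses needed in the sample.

385

With p = 0.5, p(1−p) = 0.25.
n = z²·p(1−p)/E² = 1.960² × 0.2500 / 0.050² = 3.8416 × 0.2500 / 0.002500 ≈ 384.16.
Rounding up gives n = 385.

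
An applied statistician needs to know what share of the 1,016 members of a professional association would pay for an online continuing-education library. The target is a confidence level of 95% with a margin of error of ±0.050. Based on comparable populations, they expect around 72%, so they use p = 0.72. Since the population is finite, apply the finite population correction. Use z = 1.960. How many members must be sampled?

238

Unadjusted: n₀ = 1.960² × 0.72 × 0.28 / 0.050² ≈ 309.79, so n₀ = 310.
Finite population correction with N = 1,016: n = n₀ / (1 + (n₀−1)/N) = 310 / (1 + 309/1016) = 310 / 1.3041 ≈ 237.71.
Rounding up, n = 238.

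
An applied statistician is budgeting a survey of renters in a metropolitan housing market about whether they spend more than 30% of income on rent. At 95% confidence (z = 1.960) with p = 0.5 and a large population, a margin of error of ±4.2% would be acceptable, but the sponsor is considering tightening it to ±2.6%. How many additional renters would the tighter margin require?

At ±4.2%: n = 1.960² × 0.2500 / 0.042² ≈ 544.44 → 545.
At ±2.6%: n = 1.960² × 0.2500 / 0.026² ≈ 1420.71 → 1421.
Additional respondents: 1421 − 545 = 876.

876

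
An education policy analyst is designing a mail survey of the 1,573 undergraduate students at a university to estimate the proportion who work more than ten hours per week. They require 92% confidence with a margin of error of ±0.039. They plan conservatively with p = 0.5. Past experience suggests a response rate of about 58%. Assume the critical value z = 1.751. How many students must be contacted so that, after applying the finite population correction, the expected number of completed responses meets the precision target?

659

Completed interviews needed (unadjusted): n₀ = 1.751² × 0.2500 / 0.039² ≈ 503.94 → 504.
FPC for N = 1,573: n = 504 / (1 + 503/1573) = 504 / 1.3198 ≈ 381.88 → 382.
At a 58% response rate, contacts needed = 382 / 0.58 ≈ 658.62 → 659.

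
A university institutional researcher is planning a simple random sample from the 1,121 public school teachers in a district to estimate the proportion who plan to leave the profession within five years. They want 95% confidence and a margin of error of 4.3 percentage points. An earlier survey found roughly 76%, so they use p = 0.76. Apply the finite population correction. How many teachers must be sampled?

284

For 95% confidence, z = 1.960.
Unadjusted: n₀ = 1.960² × 0.76 × 0.24 / 0.043² ≈ 378.97, so n₀ = 379.
Finite population correction with N = 1,121: n = n₀ / (1 + (n₀−1)/N) = 379 / (1 + 378/1121) = 379 / 1.3372 ≈ 283.43.
Rounding up, n = 284.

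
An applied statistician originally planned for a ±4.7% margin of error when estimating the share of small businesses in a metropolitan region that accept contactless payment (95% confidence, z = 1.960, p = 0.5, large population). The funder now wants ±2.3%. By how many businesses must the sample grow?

At ±4.7%: n = 1.960² × 0.2500 / 0.047² ≈ 434.77 → 435.
At ±2.3%: n = 1.960² × 0.2500 / 0.023² ≈ 1815.50 → 1816.
Additional respondents: 1816 − 435 = 1381.

1381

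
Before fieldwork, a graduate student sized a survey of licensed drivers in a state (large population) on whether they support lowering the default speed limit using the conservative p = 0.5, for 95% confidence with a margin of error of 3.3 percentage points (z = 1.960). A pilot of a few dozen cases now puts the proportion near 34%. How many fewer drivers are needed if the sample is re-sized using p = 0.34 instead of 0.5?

90

Conservative (p = 0.5): n = 1.960² × 0.25 / 0.033² ≈ 881.91 → 882.
Using p = 0.34: p(1−p) = 0.2244, so n = 1.960² × 0.2244 / 0.033² ≈ 791.60 → 792.
Reduction: 882 − 792 = 90.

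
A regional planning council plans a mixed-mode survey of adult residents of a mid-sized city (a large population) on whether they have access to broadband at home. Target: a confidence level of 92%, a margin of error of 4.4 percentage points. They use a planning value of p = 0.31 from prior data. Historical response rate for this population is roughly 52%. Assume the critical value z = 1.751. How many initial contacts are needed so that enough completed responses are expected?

Completed interviews needed: n₀ = 1.751² × 0.2139 / 0.044² ≈ 338.75 → 339.
At a 52% response rate, contacts needed = 339 / 0.52 ≈ 651.92 → 652.

652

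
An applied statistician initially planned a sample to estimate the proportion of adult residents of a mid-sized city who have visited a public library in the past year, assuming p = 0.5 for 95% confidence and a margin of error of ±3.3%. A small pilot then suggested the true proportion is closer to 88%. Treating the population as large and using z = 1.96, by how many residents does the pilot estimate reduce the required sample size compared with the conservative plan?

Conservative (p = 0.5): n = 1.96² × 0.25 / 0.033² ≈ 881.91 → 882.
Using p = 0.88: p(1−p) = 0.1056, so n = 1.96² × 0.1056 / 0.033² ≈ 372.52 → 373.
Reduction: 882 − 373 = 509.

509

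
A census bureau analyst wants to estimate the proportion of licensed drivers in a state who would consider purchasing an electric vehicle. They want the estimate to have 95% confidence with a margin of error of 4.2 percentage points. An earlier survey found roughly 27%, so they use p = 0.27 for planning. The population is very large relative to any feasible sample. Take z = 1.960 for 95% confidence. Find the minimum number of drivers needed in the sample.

With p = 0.27, p(1−p) = 0.1971.
n = z²·p(1−p)/E² = 1.960² × 0.1971 / 0.042² = 3.8416 × 0.1971 / 0.001764 ≈ 429.24.
Rounding up gives n = 430.

430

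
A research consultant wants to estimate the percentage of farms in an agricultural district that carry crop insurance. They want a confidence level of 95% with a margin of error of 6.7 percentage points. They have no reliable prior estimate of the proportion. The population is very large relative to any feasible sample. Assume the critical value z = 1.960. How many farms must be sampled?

With no prior estimate, use p = 0.5, giving p(1−p) = 0.25.
n = z²·p(1−p)/E² = 1.960² × 0.2500 / 0.067² = 3.8416 × 0.2500 / 0.004489 ≈ 213.95.
Rounding up gives n = 214.

214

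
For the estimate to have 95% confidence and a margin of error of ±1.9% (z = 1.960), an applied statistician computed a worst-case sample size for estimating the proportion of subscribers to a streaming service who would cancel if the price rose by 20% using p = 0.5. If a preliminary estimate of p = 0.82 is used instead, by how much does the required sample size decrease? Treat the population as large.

1090

Conservative (p = 0.5): n = 1.960² × 0.25 / 0.019² ≈ 2660.39 → 2661.
Using p = 0.82: p(1−p) = 0.1476, so n = 1.960² × 0.1476 / 0.019² ≈ 1570.69 → 1571.
Reduction: 2661 − 1571 = 1090.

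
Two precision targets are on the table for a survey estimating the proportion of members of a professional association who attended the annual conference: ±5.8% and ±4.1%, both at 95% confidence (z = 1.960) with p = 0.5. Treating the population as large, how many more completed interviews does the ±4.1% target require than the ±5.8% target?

At ±5.8%: n = 1.960² × 0.2500 / 0.058² ≈ 285.49 → 286.
At ±4.1%: n = 1.960² × 0.2500 / 0.041² ≈ 571.33 → 572.
Additional respondents: 572 − 286 = 286.

286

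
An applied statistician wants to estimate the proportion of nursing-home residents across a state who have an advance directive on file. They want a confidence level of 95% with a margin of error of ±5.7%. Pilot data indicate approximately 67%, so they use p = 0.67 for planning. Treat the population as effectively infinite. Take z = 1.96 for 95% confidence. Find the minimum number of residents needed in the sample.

With p = 0.67, p(1−p) = 0.2211.
n = z²·p(1−p)/E² = 1.96² × 0.2211 / 0.057² = 3.8416 × 0.2211 / 0.003249 ≈ 261.43.
Rounding up gives n = 262.

262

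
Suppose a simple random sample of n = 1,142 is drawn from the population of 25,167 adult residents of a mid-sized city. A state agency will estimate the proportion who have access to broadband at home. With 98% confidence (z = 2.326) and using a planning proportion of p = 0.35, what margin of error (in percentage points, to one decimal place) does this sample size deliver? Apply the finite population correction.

Finite-population factor: (N−n)/(N−1) = (25167−1142)/(25167−1) = 0.9547.
SE(p̂) = √[p(1−p)/n · (N−n)/(N−1)] = √[0.2275/1142 × 0.9547] = 0.01379.
E = z × SE = 2.326 × 0.01379 = 0.03208 ≈ 3.2 percentage points.

3.2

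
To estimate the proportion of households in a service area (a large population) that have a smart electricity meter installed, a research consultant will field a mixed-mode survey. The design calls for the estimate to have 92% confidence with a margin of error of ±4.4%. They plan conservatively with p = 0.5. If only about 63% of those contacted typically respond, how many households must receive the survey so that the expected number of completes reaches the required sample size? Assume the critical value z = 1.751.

Completed interviews needed: n₀ = 1.751² × 0.2500 / 0.044² ≈ 395.92 → 396.
At a 63% response rate, contacts needed = 396 / 0.63 ≈ 628.57 → 629.

629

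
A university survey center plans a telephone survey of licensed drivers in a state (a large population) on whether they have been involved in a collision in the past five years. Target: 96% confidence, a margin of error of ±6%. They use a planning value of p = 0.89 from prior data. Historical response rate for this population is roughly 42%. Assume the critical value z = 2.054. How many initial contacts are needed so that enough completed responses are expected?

274

Completed interviews needed: n₀ = 2.054² × 0.0979 / 0.060² ≈ 114.73 → 115.
At a 42% response rate, contacts needed = 115 / 0.42 ≈ 273.81 → 274.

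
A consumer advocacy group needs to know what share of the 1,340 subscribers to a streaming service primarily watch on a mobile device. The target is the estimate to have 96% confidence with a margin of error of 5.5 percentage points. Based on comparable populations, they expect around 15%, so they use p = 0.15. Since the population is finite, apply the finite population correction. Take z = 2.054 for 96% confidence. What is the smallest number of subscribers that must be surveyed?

Unadjusted: n₀ = 2.054² × 0.15 × 0.85 / 0.055² ≈ 177.82, so n₀ = 178.
Finite population correction with N = 1,340: n = n₀ / (1 + (n₀−1)/N) = 178 / (1 + 177/1340) = 178 / 1.1321 ≈ 157.23.
Rounding up, n = 158.

158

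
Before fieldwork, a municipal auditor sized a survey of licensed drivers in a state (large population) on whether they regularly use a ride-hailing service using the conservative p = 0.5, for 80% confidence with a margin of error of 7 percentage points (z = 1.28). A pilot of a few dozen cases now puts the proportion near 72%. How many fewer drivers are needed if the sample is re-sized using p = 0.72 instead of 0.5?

16

Conservative (p = 0.5): n = 1.28² × 0.25 / 0.070² ≈ 83.59 → 84.
Using p = 0.72: p(1−p) = 0.2016, so n = 1.28² × 0.2016 / 0.070² ≈ 67.41 → 68.
Reduction: 84 − 68 = 16.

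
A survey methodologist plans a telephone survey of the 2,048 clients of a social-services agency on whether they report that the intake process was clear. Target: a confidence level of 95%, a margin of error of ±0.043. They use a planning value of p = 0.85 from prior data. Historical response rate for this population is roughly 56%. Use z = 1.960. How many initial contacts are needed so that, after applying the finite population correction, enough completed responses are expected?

Completed interviews needed (unadjusted): n₀ = 1.960² × 0.1275 / 0.043² ≈ 264.90 → 265.
FPC for N = 2,048: n = 265 / (1 + 264/2048) = 265 / 1.1289 ≈ 234.74 → 235.
At a 56% response rate, contacts needed = 235 / 0.56 ≈ 419.64 → 420.

420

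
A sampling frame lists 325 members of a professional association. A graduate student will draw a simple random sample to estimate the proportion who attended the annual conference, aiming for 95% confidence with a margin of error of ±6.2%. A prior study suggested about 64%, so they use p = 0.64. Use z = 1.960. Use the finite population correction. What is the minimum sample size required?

136

Unadjusted: n₀ = 1.960² × 0.64 × 0.36 / 0.062² ≈ 230.26, so n₀ = 231.
Finite population correction with N = 325: n = n₀ / (1 + (n₀−1)/N) = 231 / (1 + 230/325) = 231 / 1.7077 ≈ 135.27.
Rounding up, n = 136.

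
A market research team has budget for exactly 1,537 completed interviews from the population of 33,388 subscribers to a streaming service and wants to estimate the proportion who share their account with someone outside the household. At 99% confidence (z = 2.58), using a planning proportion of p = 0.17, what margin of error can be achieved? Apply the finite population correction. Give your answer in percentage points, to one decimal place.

2.4

Finite-population factor: (N−n)/(N−1) = (33388−1537)/(33388−1) = 0.9540.
SE(p̂) = √[p(1−p)/n · (N−n)/(N−1)] = √[0.1411/1537 × 0.9540] = 0.00936.
E = z × SE = 2.58 × 0.00936 = 0.02414 ≈ 2.4 percentage points.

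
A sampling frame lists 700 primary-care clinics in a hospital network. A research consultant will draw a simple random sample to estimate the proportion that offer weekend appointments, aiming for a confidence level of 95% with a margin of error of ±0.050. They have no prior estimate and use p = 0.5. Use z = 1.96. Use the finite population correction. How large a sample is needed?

Unadjusted: n₀ = 1.96² × 0.50 × 0.50 / 0.050² ≈ 384.16, so n₀ = 385.
Finite population correction with N = 700: n = n₀ / (1 + (n₀−1)/N) = 385 / (1 + 384/700) = 385 / 1.5486 ≈ 248.62.
Rounding up, n = 249.

249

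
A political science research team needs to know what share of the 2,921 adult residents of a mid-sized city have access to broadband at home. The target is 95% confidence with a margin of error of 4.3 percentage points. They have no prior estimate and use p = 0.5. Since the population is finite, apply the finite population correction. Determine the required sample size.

442

For 95% confidence, z = 1.960.
Unadjusted: n₀ = 1.960² × 0.50 × 0.50 / 0.043² ≈ 519.42, so n₀ = 520.
Finite population correction with N = 2,921: n = n₀ / (1 + (n₀−1)/N) = 520 / (1 + 519/2921) = 520 / 1.1777 ≈ 441.55.
Rounding up, n = 442.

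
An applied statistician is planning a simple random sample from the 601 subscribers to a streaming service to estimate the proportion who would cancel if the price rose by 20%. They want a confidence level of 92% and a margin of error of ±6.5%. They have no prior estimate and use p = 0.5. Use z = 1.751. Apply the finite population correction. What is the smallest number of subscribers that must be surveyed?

140

Unadjusted: n₀ = 1.751² × 0.50 × 0.50 / 0.065² ≈ 181.42, so n₀ = 182.
Finite population correction with N = 601: n = n₀ / (1 + (n₀−1)/N) = 182 / (1 + 181/601) = 182 / 1.3012 ≈ 139.87.
Rounding up, n = 140.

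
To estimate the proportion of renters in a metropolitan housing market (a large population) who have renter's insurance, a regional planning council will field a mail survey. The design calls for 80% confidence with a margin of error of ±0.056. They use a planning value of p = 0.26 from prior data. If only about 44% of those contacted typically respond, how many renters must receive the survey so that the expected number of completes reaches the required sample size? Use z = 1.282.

230

Completed interviews needed: n₀ = 1.282² × 0.1924 / 0.056² ≈ 100.83 → 101.
At a 44% response rate, contacts needed = 101 / 0.44 ≈ 229.55 → 230.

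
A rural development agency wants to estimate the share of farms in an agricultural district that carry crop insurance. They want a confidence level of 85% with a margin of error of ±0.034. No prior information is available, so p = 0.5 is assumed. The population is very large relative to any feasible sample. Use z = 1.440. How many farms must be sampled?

449

With p = 0.5, p(1−p) = 0.25.
n = z²·p(1−p)/E² = 1.440² × 0.2500 / 0.034² = 2.0736 × 0.2500 / 0.001156 ≈ 448.44.
Rounding up gives n = 449.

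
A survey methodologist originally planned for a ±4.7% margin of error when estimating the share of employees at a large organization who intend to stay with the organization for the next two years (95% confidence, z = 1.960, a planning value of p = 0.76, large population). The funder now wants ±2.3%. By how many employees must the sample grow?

1007

At ±4.7%: n = 1.960² × 0.1824 / 0.047² ≈ 317.21 → 318.
At ±2.3%: n = 1.960² × 0.1824 / 0.023² ≈ 1324.59 → 1325.
Additional respondents: 1325 − 318 = 1007.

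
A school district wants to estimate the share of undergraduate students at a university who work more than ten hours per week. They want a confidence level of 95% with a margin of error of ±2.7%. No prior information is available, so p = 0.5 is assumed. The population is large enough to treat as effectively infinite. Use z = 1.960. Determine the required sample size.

With p = 0.5, p(1−p) = 0.25.
n = z²·p(1−p)/E² = 1.960² × 0.2500 / 0.027² = 3.8416 × 0.2500 / 0.000729 ≈ 1317.42.
Rounding up gives n = 1318.

1318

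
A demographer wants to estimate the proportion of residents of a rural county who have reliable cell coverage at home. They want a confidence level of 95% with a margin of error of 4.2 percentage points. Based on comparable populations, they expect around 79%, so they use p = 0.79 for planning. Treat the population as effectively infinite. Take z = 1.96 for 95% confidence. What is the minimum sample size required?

With p = 0.79, p(1−p) = 0.1659.
n = z²·p(1−p)/E² = 1.96² × 0.1659 / 0.042² = 3.8416 × 0.1659 / 0.001764 ≈ 361.29.
Rounding up gives n = 362.

362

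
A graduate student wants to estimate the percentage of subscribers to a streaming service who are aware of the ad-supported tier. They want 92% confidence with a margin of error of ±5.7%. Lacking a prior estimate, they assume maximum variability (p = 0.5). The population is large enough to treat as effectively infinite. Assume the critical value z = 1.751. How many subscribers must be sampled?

236

With p = 0.5, p(1−p) = 0.25.
n = z²·p(1−p)/E² = 1.751² × 0.2500 / 0.057² = 3.0660 × 0.2500 / 0.003249 ≈ 235.92.
Rounding up gives n = 236.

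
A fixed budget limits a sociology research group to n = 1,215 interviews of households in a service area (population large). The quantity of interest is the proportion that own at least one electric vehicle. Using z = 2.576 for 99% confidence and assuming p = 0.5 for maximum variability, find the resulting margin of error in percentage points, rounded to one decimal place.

3.7

SE(p̂) = √[p(1−p)/n] = √[0.2500/1215] = 0.01434.
E = z × SE = 2.576 × 0.01434 = 0.03695, or 3.7 percentage points.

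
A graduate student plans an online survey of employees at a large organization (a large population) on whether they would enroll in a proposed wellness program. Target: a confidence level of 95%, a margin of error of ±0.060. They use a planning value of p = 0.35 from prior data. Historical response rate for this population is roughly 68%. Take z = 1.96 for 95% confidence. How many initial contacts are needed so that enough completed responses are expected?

358

Completed interviews needed: n₀ = 1.96² × 0.2275 / 0.060² ≈ 242.77 → 243.
At a 68% response rate, contacts needed = 243 / 0.68 ≈ 357.35 → 358.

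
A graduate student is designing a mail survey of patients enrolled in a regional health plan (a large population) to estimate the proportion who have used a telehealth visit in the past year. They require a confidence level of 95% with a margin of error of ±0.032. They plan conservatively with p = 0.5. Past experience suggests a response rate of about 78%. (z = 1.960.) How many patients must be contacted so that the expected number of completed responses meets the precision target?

1203

Completed interviews needed: n₀ = 1.960² × 0.2500 / 0.032² ≈ 937.89 → 938.
At a 78% response rate, contacts needed = 938 / 0.78 ≈ 1202.56 → 1203.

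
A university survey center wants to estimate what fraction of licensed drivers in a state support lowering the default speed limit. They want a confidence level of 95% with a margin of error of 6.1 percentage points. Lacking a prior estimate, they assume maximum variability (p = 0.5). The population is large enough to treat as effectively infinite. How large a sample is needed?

259

For 95% confidence, z = 1.960.
With p = 0.5, p(1−p) = 0.25.
n = z²·p(1−p)/E² = 1.960² × 0.2500 / 0.061² = 3.8416 × 0.2500 / 0.003721 ≈ 258.10.
Rounding up gives n = 259.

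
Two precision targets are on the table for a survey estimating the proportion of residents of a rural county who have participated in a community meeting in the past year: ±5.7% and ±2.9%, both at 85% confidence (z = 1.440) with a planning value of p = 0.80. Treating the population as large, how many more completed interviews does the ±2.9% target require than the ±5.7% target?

At ±5.7%: n = 1.440² × 0.1600 / 0.057² ≈ 102.12 → 103.
At ±2.9%: n = 1.440² × 0.1600 / 0.029² ≈ 394.50 → 395.
Additional respondents: 395 − 103 = 292.

292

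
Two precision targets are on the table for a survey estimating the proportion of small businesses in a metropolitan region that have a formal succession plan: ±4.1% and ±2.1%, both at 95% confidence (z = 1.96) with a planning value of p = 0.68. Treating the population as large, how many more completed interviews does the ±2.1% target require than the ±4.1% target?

1398

At ±4.1%: n = 1.96² × 0.2176 / 0.041² ≈ 497.28 → 498.
At ±2.1%: n = 1.96² × 0.2176 / 0.021² ≈ 1895.54 → 1896.
Additional respondents: 1896 − 498 = 1398.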